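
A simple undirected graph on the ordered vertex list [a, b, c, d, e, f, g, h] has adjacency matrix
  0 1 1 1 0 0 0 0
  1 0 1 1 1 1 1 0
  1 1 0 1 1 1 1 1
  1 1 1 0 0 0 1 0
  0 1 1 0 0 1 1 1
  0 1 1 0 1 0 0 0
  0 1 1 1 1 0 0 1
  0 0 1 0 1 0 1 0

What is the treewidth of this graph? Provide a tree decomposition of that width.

Treewidth 3.
One such decomposition:
Bags: B1 = {b, c, e, g}  B2 = {b, c, e, f}  B3 = {c, e, g, h}  B4 = {b, c, d, g}  B5 = {a, b, c, d}
Tree: B1–B2, B1–B3, B1–B4, B4–B5

Every bag has size at most 4, so the width is 4 − 1 = 3 and tw(G) ≤ 3. On the other hand G contains the 4-clique {c, e, g, h}. A clique must lie in a single bag of any decomposition, so no decomposition can have width below 3. The upper and lower bounds meet at 3, so that is the treewidth.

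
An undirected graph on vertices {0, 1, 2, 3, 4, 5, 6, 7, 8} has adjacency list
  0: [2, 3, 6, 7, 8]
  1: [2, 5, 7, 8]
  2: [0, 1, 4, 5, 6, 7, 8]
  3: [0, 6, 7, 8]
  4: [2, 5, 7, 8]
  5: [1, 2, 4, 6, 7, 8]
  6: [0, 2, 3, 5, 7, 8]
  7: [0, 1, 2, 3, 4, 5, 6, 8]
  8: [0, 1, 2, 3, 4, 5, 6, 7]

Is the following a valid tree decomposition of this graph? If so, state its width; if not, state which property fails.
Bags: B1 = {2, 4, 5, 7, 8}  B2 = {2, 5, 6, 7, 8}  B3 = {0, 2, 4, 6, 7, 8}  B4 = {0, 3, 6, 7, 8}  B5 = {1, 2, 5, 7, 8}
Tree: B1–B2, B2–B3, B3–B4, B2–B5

No — bags containing vertex 4 are not connected in the tree.

A tree decomposition must satisfy three properties: every vertex lies in some bag; for every edge, both endpoints lie together in some bag; and for every vertex, the bags containing it form a connected subtree. Here bags containing vertex 4 are not connected in the tree, so the decomposition is invalid.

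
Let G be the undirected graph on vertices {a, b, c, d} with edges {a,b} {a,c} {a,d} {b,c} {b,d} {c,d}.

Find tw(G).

A width-3 tree decomposition is:
Bags: B1 = {a, b, c, d}
Tree: (single bag)
A single bag containing all 4 vertices is trivially a valid decomposition of width 3. On the other hand G contains the 4-clique {a, b, c, d}. A clique must lie in a single bag of any decomposition, so no decomposition can have width below 3. Hence tw(G) = 3 exactly.

3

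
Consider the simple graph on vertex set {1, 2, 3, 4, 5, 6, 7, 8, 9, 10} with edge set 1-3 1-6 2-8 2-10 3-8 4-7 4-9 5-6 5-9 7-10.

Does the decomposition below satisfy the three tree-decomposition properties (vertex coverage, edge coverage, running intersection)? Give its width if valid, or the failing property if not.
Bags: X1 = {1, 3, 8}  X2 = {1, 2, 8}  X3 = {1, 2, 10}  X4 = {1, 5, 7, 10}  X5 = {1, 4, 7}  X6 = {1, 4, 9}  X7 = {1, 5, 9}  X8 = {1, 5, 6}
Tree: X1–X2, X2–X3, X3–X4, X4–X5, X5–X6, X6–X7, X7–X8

No — bags containing vertex 5 are not connected in the tree.

A tree decomposition must satisfy three properties: every vertex lies in some bag; for every edge, both endpoints lie together in some bag; and for every vertex, the bags containing it form a connected subtree. Here bags containing vertex 5 are not connected in the tree, so the decomposition is invalid.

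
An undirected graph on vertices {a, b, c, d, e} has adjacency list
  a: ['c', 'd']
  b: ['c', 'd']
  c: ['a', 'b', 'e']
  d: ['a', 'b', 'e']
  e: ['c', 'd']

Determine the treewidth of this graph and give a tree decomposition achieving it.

Treewidth 2.
One optimal decomposition is:
Bags: B1 = {b, c, d}  B2 = {c, d, e}  B3 = {a, c, d}
Tree: B1–B2, B2–B3

Every bag has size at most 3, so the width is 3 − 1 = 2 and tw(G) ≤ 2. Since b–d–e–c–b is a cycle in G, G is not acyclic. Forests are exactly the graphs of treewidth ≤ 1, so tw(G) ≥ 2. Therefore the treewidth is 2.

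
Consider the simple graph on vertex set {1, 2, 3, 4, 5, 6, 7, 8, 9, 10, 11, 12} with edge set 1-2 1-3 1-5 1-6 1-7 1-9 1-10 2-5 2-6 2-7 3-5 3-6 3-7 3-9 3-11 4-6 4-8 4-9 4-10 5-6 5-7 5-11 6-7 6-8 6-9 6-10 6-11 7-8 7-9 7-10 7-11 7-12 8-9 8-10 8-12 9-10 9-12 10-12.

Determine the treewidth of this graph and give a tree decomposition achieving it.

Each bag holds 5 vertices, so the decomposition has width 4, which upper-bounds the treewidth. Conversely, {7, 8, 9, 10, 12} is a clique of size 5, and the vertices of any clique must share a bag in every tree decomposition; so some bag has ≥ 5 vertices and tw(G) ≥ 4. Combining the bounds, tw(G) = 4.

Treewidth 4.
Bags: B1 = {1, 3, 5, 6, 7}  B2 = {1, 3, 6, 7, 9}  B3 = {1, 6, 7, 9, 10}  B4 = {6, 7, 8, 9, 10}  B5 = {3, 5, 6, 7, 11}  B6 = {4, 6, 8, 9, 10}  B7 = {7, 8, 9, 10, 12}  B8 = {1, 2, 5, 6, 7}
Tree: B1–B2, B2–B3, B3–B4, B1–B5, B4–B6, B4–B7, B1–B8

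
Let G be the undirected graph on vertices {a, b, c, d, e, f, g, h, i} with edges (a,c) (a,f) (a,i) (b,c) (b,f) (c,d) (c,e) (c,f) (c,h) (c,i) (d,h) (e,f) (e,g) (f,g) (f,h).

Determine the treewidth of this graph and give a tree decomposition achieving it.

Treewidth 2.
Bags: B1 = {a, c, f}  B2 = {c, e, f}  B3 = {a, c, i}  B4 = {c, f, h}  B5 = {e, f, g}  B6 = {b, c, f}  B7 = {c, d, h}
Tree: B1–B2, B1–B3, B1–B4, B2–B5, B1–B6, B4–B7

The largest bag has 3 vertices, giving width 2; this decomposition certifies tw(G) ≤ 2. For the lower bound, the 3 vertices {e, f, g} are pairwise adjacent, and any tree decomposition puts a clique entirely inside one bag — forcing width ≥ 2. Combining the bounds, tw(G) = 2.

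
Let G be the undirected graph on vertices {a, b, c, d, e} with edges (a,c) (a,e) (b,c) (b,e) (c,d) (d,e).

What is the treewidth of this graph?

2

A width-2 tree decomposition is:
Bags: B1 = {a, c, e}  B2 = {b, c, e}  B3 = {c, d, e}
Tree: B1–B2, B2–B3
The largest bag has 3 vertices, giving width 2; this decomposition certifies tw(G) ≤ 2. For the lower bound, G contains the cycle e–a–c–b–e, so G is not a forest; only forests have treewidth ≤ 1, hence tw(G) ≥ 2. Hence tw(G) = 2 exactly.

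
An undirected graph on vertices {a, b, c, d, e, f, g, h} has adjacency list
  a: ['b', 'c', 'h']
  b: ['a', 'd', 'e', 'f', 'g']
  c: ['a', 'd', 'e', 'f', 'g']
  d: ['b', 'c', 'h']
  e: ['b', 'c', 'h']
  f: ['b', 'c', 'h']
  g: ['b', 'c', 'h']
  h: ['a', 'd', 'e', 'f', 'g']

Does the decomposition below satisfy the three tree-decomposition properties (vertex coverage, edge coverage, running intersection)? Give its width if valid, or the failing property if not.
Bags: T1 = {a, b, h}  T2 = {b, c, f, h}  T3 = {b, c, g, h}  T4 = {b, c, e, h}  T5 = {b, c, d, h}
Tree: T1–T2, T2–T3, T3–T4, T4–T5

No — edge (c,a) lies in no bag.

A tree decomposition must satisfy three properties: every vertex lies in some bag; for every edge, both endpoints lie together in some bag; and for every vertex, the bags containing it form a connected subtree. Here edge (c,a) lies in no bag, so the decomposition is invalid.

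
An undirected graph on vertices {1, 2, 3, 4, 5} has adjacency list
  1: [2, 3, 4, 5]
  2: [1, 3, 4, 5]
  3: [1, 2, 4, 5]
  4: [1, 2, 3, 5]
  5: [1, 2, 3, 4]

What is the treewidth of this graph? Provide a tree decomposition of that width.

With just one bag of size 5, the width is 5 − 1 = 4, so tw(G) ≤ 4. Conversely, {1, 2, 3, 4, 5} is a clique of size 5, and the vertices of any clique must share a bag in every tree decomposition; so some bag has ≥ 5 vertices and tw(G) ≥ 4. Combining the bounds, tw(G) = 4.

Treewidth 4.
One such decomposition:
Bags: B1 = {1, 2, 3, 4, 5}
Tree: (single bag)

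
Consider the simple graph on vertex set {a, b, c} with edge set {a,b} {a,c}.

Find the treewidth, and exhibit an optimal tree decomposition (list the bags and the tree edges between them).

Each bag holds 2 vertices, so the decomposition has width 1, which upper-bounds the treewidth. G has an edge, so its treewidth is at least 1. Combining the bounds, tw(G) = 1.

Treewidth 1.
Bags: B1 = {a, c}  B2 = {a, b}
Tree: B1–B2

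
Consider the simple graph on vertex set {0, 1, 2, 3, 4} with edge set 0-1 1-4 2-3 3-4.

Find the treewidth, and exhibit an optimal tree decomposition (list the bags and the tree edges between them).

Each bag holds 2 vertices, so the decomposition has width 1, which upper-bounds the treewidth. G has an edge, so its treewidth is at least 1. Therefore the treewidth is 1.

Treewidth 1.
One such decomposition:
Bags: B1 = {1, 4}  B2 = {0, 1}  B3 = {3, 4}  B4 = {2, 3}
Tree: B1–B2, B1–B3, B3–B4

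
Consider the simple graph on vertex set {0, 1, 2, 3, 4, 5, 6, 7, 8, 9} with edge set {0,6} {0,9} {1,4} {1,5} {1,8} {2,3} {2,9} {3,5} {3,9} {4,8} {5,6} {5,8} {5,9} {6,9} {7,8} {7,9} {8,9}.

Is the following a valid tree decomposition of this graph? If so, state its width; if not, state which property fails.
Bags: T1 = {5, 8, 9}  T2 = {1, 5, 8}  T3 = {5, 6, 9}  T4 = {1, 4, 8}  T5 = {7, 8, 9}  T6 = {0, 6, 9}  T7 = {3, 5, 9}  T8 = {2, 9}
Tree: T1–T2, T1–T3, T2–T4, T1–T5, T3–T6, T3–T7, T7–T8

A tree decomposition must satisfy three properties: every vertex lies in some bag; for every edge, both endpoints lie together in some bag; and for every vertex, the bags containing it form a connected subtree. Here edge (3,2) lies in no bag, so the decomposition is invalid.

No — edge (3,2) lies in no bag.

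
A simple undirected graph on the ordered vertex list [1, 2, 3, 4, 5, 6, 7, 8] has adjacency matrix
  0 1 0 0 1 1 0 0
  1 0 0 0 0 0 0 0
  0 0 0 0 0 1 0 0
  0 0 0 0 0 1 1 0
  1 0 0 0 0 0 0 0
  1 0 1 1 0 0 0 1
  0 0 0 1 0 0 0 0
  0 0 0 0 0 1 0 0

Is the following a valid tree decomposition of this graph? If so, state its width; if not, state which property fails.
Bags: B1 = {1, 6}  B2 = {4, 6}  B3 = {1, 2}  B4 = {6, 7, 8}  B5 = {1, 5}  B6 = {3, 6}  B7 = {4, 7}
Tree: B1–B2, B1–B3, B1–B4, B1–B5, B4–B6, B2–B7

A tree decomposition must satisfy three properties: every vertex lies in some bag; for every edge, both endpoints lie together in some bag; and for every vertex, the bags containing it form a connected subtree. Here bags containing vertex 7 are not connected in the tree, so the decomposition is invalid.

No — bags containing vertex 7 are not connected in the tree.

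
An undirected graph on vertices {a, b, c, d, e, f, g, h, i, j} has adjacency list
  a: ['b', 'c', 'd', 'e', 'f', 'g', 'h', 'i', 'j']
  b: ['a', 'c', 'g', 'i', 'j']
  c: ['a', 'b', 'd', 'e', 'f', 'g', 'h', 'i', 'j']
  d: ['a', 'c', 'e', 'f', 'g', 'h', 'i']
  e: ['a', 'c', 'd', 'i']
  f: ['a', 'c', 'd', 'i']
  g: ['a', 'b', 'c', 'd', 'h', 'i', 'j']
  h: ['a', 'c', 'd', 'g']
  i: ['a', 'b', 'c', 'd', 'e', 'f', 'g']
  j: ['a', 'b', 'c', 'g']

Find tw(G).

A width-4 tree decomposition is:
Bags: B1 = {a, b, c, g, i}  B2 = {a, b, c, g, j}  B3 = {a, c, d, g, i}  B4 = {a, c, d, e, i}  B5 = {a, c, d, f, i}  B6 = {a, c, d, g, h}
Tree: B1–B2, B1–B3, B3–B4, B3–B5, B3–B6
The largest bag has 5 vertices, giving width 4; this decomposition certifies tw(G) ≤ 4. Conversely, {a, c, d, g, h} is a clique of size 5, and the vertices of any clique must share a bag in every tree decomposition; so some bag has ≥ 5 vertices and tw(G) ≥ 4. Therefore the treewidth is 4.

4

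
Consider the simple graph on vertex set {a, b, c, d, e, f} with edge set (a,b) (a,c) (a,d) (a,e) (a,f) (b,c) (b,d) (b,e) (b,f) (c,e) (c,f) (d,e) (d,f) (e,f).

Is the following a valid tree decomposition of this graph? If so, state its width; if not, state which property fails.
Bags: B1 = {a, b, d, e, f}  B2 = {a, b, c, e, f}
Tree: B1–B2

Every vertex of G appears in some bag (union = {a, b, c, d, e, f}); every edge is covered by a bag; and for each vertex v the set of bags containing v is connected in the bag tree. The decomposition is therefore valid. The largest bag has 5 vertices, so the width is 4.

Yes; width 4.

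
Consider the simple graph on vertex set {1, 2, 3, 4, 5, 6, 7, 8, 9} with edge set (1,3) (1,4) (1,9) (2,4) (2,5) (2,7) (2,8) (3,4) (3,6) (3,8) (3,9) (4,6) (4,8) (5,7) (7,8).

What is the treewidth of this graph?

A width-2 tree decomposition is:
Bags: B1 = {1, 3, 9}  B2 = {1, 3, 4}  B3 = {3, 4, 8}  B4 = {3, 4, 6}  B5 = {2, 4, 8}  B6 = {2, 7, 8}  B7 = {2, 5, 7}
Tree: B1–B2, B2–B3, B2–B4, B3–B5, B5–B6, B6–B7
The largest bag has 3 vertices, giving width 2; this decomposition certifies tw(G) ≤ 2. For the lower bound, the 3 vertices {2, 4, 8} are pairwise adjacent, and any tree decomposition puts a clique entirely inside one bag — forcing width ≥ 2. Therefore the treewidth is 2.

2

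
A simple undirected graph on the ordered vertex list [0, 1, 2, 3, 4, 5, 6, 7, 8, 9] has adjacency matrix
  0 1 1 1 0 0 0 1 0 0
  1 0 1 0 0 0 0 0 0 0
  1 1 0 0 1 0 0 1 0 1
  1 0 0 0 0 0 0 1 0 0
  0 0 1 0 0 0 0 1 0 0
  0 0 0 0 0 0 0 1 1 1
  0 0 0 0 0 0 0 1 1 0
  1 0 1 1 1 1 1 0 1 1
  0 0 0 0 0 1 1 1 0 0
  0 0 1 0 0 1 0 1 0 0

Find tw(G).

A width-2 tree decomposition is:
Bags: B1 = {5, 7, 9}  B2 = {2, 7, 9}  B3 = {5, 7, 8}  B4 = {0, 2, 7}  B5 = {0, 3, 7}  B6 = {0, 1, 2}  B7 = {6, 7, 8}  B8 = {2, 4, 7}
Tree: B1–B2, B1–B3, B2–B4, B4–B5, B4–B6, B3–B7, B2–B8
Every bag has size at most 3, so the width is 3 − 1 = 2 and tw(G) ≤ 2. On the other hand G contains the 3-clique {0, 1, 2}. A clique must lie in a single bag of any decomposition, so no decomposition can have width below 2. The upper and lower bounds meet at 2, so that is the treewidth.

2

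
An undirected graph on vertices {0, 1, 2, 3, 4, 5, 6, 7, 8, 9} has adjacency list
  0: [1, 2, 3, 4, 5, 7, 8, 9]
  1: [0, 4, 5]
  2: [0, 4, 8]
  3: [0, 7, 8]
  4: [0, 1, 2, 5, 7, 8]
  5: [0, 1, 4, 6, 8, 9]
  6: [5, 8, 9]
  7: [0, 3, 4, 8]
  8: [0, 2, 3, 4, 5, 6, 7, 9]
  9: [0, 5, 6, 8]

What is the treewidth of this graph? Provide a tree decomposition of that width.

Treewidth 3.
Bags: B1 = {0, 5, 8, 9}  B2 = {0, 4, 5, 8}  B3 = {0, 2, 4, 8}  B4 = {0, 4, 7, 8}  B5 = {5, 6, 8, 9}  B6 = {0, 1, 4, 5}  B7 = {0, 3, 7, 8}
Tree: B1–B2, B2–B3, B2–B4, B1–B5, B2–B6, B4–B7

The largest bag has 4 vertices, giving width 3; this decomposition certifies tw(G) ≤ 3. Conversely, {0, 5, 8, 9} is a clique of size 4, and the vertices of any clique must share a bag in every tree decomposition; so some bag has ≥ 4 vertices and tw(G) ≥ 3. Therefore the treewidth is 3.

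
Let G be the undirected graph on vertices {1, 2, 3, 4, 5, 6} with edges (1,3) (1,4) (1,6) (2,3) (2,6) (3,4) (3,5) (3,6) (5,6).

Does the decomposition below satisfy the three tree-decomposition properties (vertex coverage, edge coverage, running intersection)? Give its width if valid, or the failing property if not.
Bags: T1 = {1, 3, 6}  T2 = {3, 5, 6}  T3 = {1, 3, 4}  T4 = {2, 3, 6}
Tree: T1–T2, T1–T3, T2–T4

Yes; width 2.

Every vertex of G appears in some bag (union = {1, 2, 3, 4, 5, 6}); every edge is covered by a bag; and for each vertex v the set of bags containing v is connected in the bag tree. The decomposition is therefore valid. The largest bag has 3 vertices, so the width is 2.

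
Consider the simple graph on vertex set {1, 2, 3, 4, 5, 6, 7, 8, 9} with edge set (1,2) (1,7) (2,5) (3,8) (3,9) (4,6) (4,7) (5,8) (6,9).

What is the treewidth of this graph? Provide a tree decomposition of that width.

Each bag holds 3 vertices, so the decomposition has width 2, which upper-bounds the treewidth. The edges 9–3–8–5–2–1–7–4–6–9 form a cycle, so G is not a tree and its treewidth is at least 2. The upper and lower bounds meet at 2, so that is the treewidth.

Treewidth 2.
One such decomposition:
Bags: B1 = {3, 8, 9}  B2 = {5, 8, 9}  B3 = {2, 5, 9}  B4 = {1, 2, 9}  B5 = {1, 7, 9}  B6 = {4, 7, 9}  B7 = {4, 6, 9}
Tree: B1–B2, B2–B3, B3–B4, B4–B5, B5–B6, B6–B7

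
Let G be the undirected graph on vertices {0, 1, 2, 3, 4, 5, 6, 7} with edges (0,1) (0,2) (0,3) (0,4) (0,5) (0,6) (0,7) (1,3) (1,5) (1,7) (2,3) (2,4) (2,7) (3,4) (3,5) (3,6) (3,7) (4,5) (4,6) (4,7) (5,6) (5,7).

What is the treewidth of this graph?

4

A width-4 tree decomposition is:
Bags: B1 = {0, 3, 4, 5, 7}  B2 = {0, 3, 4, 5, 6}  B3 = {0, 1, 3, 5, 7}  B4 = {0, 2, 3, 4, 7}
Tree: B1–B2, B1–B3, B1–B4
Each bag holds 5 vertices, so the decomposition has width 4, which upper-bounds the treewidth. On the other hand G contains the 5-clique {0, 1, 3, 5, 7}. A clique must lie in a single bag of any decomposition, so no decomposition can have width below 4. Therefore the treewidth is 4.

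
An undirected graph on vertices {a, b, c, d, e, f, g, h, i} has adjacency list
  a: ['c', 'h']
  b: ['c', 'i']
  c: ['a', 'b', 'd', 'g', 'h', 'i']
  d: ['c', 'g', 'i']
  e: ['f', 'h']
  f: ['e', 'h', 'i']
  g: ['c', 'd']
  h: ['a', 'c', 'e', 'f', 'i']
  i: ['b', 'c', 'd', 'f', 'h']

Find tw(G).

A width-2 tree decomposition is:
Bags: B1 = {c, h, i}  B2 = {c, d, i}  B3 = {c, d, g}  B4 = {f, h, i}  B5 = {e, f, h}  B6 = {a, c, h}  B7 = {b, c, i}
Tree: B1–B2, B2–B3, B1–B4, B4–B5, B1–B6, B2–B7
Every bag has size at most 3, so the width is 3 − 1 = 2 and tw(G) ≤ 2. For the lower bound, the 3 vertices {e, f, h} are pairwise adjacent, and any tree decomposition puts a clique entirely inside one bag — forcing width ≥ 2. The upper and lower bounds meet at 2, so that is the treewidth.

2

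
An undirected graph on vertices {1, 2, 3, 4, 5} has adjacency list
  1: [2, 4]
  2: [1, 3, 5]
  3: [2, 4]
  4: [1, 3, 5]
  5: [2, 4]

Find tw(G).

2

A width-2 tree decomposition is:
Bags: B1 = {1, 2, 4}  B2 = {2, 3, 4}  B3 = {2, 4, 5}
Tree: B1–B2, B2–B3
Every bag has size at most 3, so the width is 3 − 1 = 2 and tw(G) ≤ 2. The edges 1–4–3–2–1 form a cycle, so G is not a tree and its treewidth is at least 2. Therefore the treewidth is 2.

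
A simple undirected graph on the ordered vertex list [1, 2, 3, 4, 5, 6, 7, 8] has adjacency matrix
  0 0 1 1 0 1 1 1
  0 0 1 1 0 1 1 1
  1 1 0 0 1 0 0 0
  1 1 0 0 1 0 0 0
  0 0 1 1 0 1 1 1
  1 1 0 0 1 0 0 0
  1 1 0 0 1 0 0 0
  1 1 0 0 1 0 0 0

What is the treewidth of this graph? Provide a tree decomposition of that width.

Treewidth 3.
One such decomposition:
Bags: B1 = {1, 2, 5, 7}  B2 = {1, 2, 3, 5}  B3 = {1, 2, 5, 8}  B4 = {1, 2, 5, 6}  B5 = {1, 2, 4, 5}
Tree: B1–B2, B2–B3, B3–B4, B4–B5

The largest bag has 4 vertices, giving width 3; this decomposition certifies tw(G) ≤ 3. For the lower bound: the 4 vertex sets {2,7}, {1,3}, {5}, {8} are disjoint, each induces a connected subgraph, and every pair is joined by at least one edge of G. Contracting each set to a single vertex therefore yields K_{4} as a minor, and since treewidth is minor-monotone, tw(G) ≥ tw(K_{4}) = 3. Combining the bounds, tw(G) = 3.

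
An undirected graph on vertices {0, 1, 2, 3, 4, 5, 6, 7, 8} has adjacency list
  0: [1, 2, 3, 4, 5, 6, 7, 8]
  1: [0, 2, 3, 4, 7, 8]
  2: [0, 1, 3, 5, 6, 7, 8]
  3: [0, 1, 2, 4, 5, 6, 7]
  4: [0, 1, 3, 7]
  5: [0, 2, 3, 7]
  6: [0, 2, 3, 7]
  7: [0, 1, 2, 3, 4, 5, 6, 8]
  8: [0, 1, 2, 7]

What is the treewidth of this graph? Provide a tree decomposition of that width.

The largest bag has 5 vertices, giving width 4; this decomposition certifies tw(G) ≤ 4. On the other hand G contains the 5-clique {0, 1, 2, 7, 8}. A clique must lie in a single bag of any decomposition, so no decomposition can have width below 4. The upper and lower bounds meet at 4, so that is the treewidth.

Treewidth 4.
One such decomposition:
Bags: B1 = {0, 2, 3, 6, 7}  B2 = {0, 1, 2, 3, 7}  B3 = {0, 1, 2, 7, 8}  B4 = {0, 2, 3, 5, 7}  B5 = {0, 1, 3, 4, 7}
Tree: B1–B2, B2–B3, B2–B4, B2–B5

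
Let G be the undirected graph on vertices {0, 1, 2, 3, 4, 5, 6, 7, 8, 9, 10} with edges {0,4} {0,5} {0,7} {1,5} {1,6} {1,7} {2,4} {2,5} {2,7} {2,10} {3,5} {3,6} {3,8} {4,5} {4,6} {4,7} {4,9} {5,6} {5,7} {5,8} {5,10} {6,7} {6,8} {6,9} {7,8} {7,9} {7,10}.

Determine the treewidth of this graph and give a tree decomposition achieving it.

Treewidth 3.
One optimal decomposition is:
Bags: B1 = {5, 6, 7, 8}  B2 = {4, 5, 6, 7}  B3 = {4, 6, 7, 9}  B4 = {1, 5, 6, 7}  B5 = {3, 5, 6, 8}  B6 = {2, 4, 5, 7}  B7 = {2, 5, 7, 10}  B8 = {0, 4, 5, 7}
Tree: B1–B2, B2–B3, B2–B4, B1–B5, B2–B6, B6–B7, B2–B8

Every bag has size at most 4, so the width is 4 − 1 = 3 and tw(G) ≤ 3. Conversely, {4, 6, 7, 9} is a clique of size 4, and the vertices of any clique must share a bag in every tree decomposition; so some bag has ≥ 4 vertices and tw(G) ≥ 3. Therefore the treewidth is 3.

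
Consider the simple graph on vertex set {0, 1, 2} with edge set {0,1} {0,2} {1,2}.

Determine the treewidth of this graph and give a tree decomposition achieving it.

Treewidth 2.
One such decomposition:
Bags: B1 = {0, 1, 2}
Tree: (single bag)

A single bag containing all 3 vertices is trivially a valid decomposition of width 2. On the other hand G contains the 3-clique {0, 1, 2}. A clique must lie in a single bag of any decomposition, so no decomposition can have width below 2. Combining the bounds, tw(G) = 2.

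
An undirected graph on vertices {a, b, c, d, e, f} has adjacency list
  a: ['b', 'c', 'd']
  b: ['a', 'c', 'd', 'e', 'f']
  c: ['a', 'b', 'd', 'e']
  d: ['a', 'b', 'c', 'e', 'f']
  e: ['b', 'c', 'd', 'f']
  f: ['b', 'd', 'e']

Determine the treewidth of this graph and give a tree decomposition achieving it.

Treewidth 3.
One such decomposition:
Bags: B1 = {a, b, c, d}  B2 = {b, c, d, e}  B3 = {b, d, e, f}
Tree: B1–B2, B2–B3

The largest bag has 4 vertices, giving width 3; this decomposition certifies tw(G) ≤ 3. For the lower bound, the 4 vertices {b, c, d, e} are pairwise adjacent, and any tree decomposition puts a clique entirely inside one bag — forcing width ≥ 3. The upper and lower bounds meet at 3, so that is the treewidth.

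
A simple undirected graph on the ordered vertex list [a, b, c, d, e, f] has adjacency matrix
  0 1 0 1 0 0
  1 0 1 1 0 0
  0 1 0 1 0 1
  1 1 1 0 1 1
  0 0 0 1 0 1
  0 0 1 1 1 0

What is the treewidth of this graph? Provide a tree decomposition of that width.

Each bag holds 3 vertices, so the decomposition has width 2, which upper-bounds the treewidth. On the other hand G contains the 3-clique {a, b, d}. A clique must lie in a single bag of any decomposition, so no decomposition can have width below 2. Hence tw(G) = 2 exactly.

Treewidth 2.
One such decomposition:
Bags: B1 = {a, b, d}  B2 = {b, c, d}  B3 = {c, d, f}  B4 = {d, e, f}
Tree: B1–B2, B2–B3, B3–B4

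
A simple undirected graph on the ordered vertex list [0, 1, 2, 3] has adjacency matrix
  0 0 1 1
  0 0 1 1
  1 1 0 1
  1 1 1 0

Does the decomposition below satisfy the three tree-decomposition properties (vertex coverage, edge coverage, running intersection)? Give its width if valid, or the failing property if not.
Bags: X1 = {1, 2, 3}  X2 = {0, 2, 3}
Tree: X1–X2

Every vertex of G appears in some bag (union = {0, 1, 2, 3}); every edge is covered by a bag; and for each vertex v the set of bags containing v is connected in the bag tree. The decomposition is therefore valid. The largest bag has 3 vertices, so the width is 2.

Yes; width 2.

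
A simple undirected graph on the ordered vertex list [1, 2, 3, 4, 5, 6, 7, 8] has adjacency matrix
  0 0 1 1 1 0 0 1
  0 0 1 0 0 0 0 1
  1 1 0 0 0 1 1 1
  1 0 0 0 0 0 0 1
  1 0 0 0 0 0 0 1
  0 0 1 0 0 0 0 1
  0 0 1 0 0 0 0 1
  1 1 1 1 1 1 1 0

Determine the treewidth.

2

A width-2 tree decomposition is:
Bags: B1 = {1, 3, 8}  B2 = {1, 4, 8}  B3 = {2, 3, 8}  B4 = {3, 7, 8}  B5 = {3, 6, 8}  B6 = {1, 5, 8}
Tree: B1–B2, B1–B3, B1–B4, B3–B5, B2–B6
Each bag holds 3 vertices, so the decomposition has width 2, which upper-bounds the treewidth. On the other hand G contains the 3-clique {1, 3, 8}. A clique must lie in a single bag of any decomposition, so no decomposition can have width below 2. Hence tw(G) = 2 exactly.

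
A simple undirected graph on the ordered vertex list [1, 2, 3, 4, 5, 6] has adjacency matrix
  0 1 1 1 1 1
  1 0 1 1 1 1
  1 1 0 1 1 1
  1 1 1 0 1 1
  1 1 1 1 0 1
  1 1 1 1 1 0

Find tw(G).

A width-5 tree decomposition is:
Bags: B1 = {1, 2, 3, 4, 5, 6}
Tree: (single bag)
With just one bag of size 6, the width is 6 − 1 = 5, so tw(G) ≤ 5. For the lower bound, the 6 vertices {1, 2, 3, 4, 5, 6} are pairwise adjacent, and any tree decomposition puts a clique entirely inside one bag — forcing width ≥ 5. The upper and lower bounds meet at 5, so that is the treewidth.

5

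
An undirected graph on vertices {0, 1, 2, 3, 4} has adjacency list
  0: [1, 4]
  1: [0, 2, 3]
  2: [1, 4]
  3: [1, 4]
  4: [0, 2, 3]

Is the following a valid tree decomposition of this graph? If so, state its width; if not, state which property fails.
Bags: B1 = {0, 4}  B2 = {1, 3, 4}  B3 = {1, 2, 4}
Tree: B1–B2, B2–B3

No — edge (1,0) lies in no bag.

A tree decomposition must satisfy three properties: every vertex lies in some bag; for every edge, both endpoints lie together in some bag; and for every vertex, the bags containing it form a connected subtree. Here edge (1,0) lies in no bag, so the decomposition is invalid.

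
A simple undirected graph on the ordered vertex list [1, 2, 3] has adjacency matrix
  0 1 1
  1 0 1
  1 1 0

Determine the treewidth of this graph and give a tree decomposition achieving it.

Treewidth 2.
One such decomposition:
Bags: B1 = {1, 2, 3}
Tree: (single bag)

A single bag containing all 3 vertices is trivially a valid decomposition of width 2. On the other hand G contains the 3-clique {1, 2, 3}. A clique must lie in a single bag of any decomposition, so no decomposition can have width below 2. Hence tw(G) = 2 exactly.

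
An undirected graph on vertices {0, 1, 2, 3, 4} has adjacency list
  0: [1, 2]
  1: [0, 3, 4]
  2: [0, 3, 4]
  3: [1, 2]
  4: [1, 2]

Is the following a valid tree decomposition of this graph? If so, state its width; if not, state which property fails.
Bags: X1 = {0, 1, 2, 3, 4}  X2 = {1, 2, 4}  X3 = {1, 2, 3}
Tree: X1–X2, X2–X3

No — bags containing vertex 3 are not connected in the tree.

A tree decomposition must satisfy three properties: every vertex lies in some bag; for every edge, both endpoints lie together in some bag; and for every vertex, the bags containing it form a connected subtree. Here bags containing vertex 3 are not connected in the tree, so the decomposition is invalid.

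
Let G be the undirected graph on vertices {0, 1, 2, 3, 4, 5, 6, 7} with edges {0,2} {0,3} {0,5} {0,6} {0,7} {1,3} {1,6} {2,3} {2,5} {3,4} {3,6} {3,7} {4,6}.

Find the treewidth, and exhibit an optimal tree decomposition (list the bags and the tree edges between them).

Treewidth 2.
One optimal decomposition is:
Bags: B1 = {0, 2, 3}  B2 = {0, 3, 6}  B3 = {0, 2, 5}  B4 = {1, 3, 6}  B5 = {0, 3, 7}  B6 = {3, 4, 6}
Tree: B1–B2, B1–B3, B2–B4, B2–B5, B4–B6

Every bag has size at most 3, so the width is 3 − 1 = 2 and tw(G) ≤ 2. For the lower bound, the 3 vertices {0, 2, 3} are pairwise adjacent, and any tree decomposition puts a clique entirely inside one bag — forcing width ≥ 2. Therefore the treewidth is 2.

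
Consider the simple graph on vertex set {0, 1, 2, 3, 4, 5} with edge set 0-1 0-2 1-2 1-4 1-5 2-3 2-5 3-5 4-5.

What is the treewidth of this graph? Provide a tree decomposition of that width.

The largest bag has 3 vertices, giving width 2; this decomposition certifies tw(G) ≤ 2. For the lower bound, the 3 vertices {0, 1, 2} are pairwise adjacent, and any tree decomposition puts a clique entirely inside one bag — forcing width ≥ 2. Combining the bounds, tw(G) = 2.

Treewidth 2.
Bags: B1 = {0, 1, 2}  B2 = {1, 2, 5}  B3 = {2, 3, 5}  B4 = {1, 4, 5}
Tree: B1–B2, B2–B3, B2–B4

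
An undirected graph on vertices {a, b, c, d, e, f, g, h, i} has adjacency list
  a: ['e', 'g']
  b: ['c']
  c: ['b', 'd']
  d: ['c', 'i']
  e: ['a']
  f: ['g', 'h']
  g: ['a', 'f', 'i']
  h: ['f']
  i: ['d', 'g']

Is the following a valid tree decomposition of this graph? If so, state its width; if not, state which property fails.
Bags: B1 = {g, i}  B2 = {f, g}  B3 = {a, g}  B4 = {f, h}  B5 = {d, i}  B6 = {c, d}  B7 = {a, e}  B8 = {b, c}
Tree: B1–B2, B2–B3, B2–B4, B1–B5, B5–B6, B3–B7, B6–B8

Yes; width 1.

Vertex coverage: the bags together contain {a, b, c, d, e, f, g, h, i}, the full vertex set. Edge coverage: each edge of G has both endpoints in at least one bag. Running intersection: for every vertex, the bags containing it form a connected subtree. All three properties hold, so this is a valid tree decomposition of width max|bag| − 1 = 1, and hence tw(G) ≤ 1.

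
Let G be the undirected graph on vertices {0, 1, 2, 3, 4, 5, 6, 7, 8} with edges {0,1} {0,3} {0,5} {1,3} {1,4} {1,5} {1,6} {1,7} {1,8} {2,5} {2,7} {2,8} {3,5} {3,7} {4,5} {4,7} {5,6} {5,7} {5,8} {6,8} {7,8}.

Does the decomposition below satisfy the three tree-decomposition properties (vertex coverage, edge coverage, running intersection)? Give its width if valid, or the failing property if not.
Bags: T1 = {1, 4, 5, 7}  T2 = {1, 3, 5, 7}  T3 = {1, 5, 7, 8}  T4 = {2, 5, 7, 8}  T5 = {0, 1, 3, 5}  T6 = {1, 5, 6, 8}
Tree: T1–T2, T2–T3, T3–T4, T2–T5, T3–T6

Checking the three conditions: (i) the bags cover all of {0, 1, 2, 3, 4, 5, 6, 7, 8}; (ii) for each edge, some bag contains both endpoints; (iii) the bags containing any fixed vertex form a subtree. All hold, so the decomposition is valid with width 4 − 1 = 3.

Yes; width 3.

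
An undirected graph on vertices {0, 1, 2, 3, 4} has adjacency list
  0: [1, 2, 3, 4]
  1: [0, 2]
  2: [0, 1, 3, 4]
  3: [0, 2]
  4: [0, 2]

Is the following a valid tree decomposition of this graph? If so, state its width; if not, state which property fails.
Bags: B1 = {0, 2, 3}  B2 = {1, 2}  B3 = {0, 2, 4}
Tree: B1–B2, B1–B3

No — edge (0,1) lies in no bag.

A tree decomposition must satisfy three properties: every vertex lies in some bag; for every edge, both endpoints lie together in some bag; and for every vertex, the bags containing it form a connected subtree. Here edge (0,1) lies in no bag, so the decomposition is invalid.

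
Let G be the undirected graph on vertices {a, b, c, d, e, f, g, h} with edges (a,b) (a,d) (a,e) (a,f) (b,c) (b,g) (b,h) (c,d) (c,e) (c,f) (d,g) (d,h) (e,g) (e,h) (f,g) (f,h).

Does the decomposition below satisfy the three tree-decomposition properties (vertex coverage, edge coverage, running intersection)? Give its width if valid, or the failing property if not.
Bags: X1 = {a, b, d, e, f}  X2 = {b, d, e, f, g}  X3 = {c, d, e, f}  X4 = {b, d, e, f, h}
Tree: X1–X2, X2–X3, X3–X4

A tree decomposition must satisfy three properties: every vertex lies in some bag; for every edge, both endpoints lie together in some bag; and for every vertex, the bags containing it form a connected subtree. Here edge (b,c) lies in no bag, so the decomposition is invalid.

No — edge (b,c) lies in no bag.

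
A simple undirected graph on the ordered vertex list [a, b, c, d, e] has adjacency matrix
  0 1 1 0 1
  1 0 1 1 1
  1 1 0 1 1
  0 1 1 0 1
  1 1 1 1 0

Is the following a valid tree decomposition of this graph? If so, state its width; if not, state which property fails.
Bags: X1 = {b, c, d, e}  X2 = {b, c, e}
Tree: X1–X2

A tree decomposition must satisfy three properties: every vertex lies in some bag; for every edge, both endpoints lie together in some bag; and for every vertex, the bags containing it form a connected subtree. Here vertex a appears in no bag, so the decomposition is invalid.

No — vertex a appears in no bag.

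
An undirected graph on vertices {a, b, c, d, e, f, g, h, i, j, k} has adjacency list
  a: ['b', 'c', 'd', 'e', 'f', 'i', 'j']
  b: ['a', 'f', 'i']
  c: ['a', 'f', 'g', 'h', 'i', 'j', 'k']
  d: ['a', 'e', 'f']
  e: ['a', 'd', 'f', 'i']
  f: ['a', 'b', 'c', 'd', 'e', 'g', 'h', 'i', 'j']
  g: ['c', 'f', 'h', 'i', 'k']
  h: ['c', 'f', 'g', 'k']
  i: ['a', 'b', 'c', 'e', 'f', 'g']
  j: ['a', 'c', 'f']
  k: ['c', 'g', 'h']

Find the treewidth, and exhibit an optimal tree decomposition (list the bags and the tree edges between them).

Treewidth 3.
Bags: B1 = {a, c, f, i}  B2 = {c, f, g, i}  B3 = {a, b, f, i}  B4 = {c, f, g, h}  B5 = {a, e, f, i}  B6 = {a, d, e, f}  B7 = {c, g, h, k}  B8 = {a, c, f, j}
Tree: B1–B2, B1–B3, B2–B4, B3–B5, B5–B6, B4–B7, B1–B8

Every bag has size at most 4, so the width is 4 − 1 = 3 and tw(G) ≤ 3. On the other hand G contains the 4-clique {c, f, g, h}. A clique must lie in a single bag of any decomposition, so no decomposition can have width below 3. Therefore the treewidth is 3.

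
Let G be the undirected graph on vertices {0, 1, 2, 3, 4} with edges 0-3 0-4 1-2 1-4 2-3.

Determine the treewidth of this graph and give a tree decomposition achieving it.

Treewidth 2.
Bags: B1 = {0, 3, 4}  B2 = {2, 3, 4}  B3 = {1, 2, 4}
Tree: B1–B2, B2–B3

Every bag has size at most 3, so the width is 3 − 1 = 2 and tw(G) ≤ 2. Since 4–0–3–2–1–4 is a cycle in G, G is not acyclic. Forests are exactly the graphs of treewidth ≤ 1, so tw(G) ≥ 2. Hence tw(G) = 2 exactly.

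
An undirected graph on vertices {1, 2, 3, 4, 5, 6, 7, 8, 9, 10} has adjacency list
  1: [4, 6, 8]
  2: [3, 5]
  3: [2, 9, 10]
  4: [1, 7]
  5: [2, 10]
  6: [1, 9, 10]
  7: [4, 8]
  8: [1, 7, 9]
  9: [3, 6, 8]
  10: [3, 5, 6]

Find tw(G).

2

A width-2 tree decomposition is:
Bags: B1 = {2, 3, 5}  B2 = {3, 5, 10}  B3 = {3, 9, 10}  B4 = {6, 9, 10}  B5 = {6, 8, 9}  B6 = {1, 6, 8}  B7 = {1, 7, 8}  B8 = {1, 4, 7}
Tree: B1–B2, B2–B3, B3–B4, B4–B5, B5–B6, B6–B7, B7–B8
Each bag holds 3 vertices, so the decomposition has width 2, which upper-bounds the treewidth. The edges 2–5–10–3–2 form a cycle, so G is not a tree and its treewidth is at least 2. Hence tw(G) = 2 exactly.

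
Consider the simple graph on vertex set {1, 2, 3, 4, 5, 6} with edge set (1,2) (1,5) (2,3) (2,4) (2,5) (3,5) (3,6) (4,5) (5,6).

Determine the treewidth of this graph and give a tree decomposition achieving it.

The largest bag has 3 vertices, giving width 2; this decomposition certifies tw(G) ≤ 2. For the lower bound, the 3 vertices {1, 2, 5} are pairwise adjacent, and any tree decomposition puts a clique entirely inside one bag — forcing width ≥ 2. Therefore the treewidth is 2.

Treewidth 2.
One such decomposition:
Bags: B1 = {2, 4, 5}  B2 = {1, 2, 5}  B3 = {2, 3, 5}  B4 = {3, 5, 6}
Tree: B1–B2, B1–B3, B3–B4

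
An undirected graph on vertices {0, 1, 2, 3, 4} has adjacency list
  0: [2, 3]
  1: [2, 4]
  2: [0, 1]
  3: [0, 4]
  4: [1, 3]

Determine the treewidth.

A width-2 tree decomposition is:
Bags: B1 = {0, 2, 3}  B2 = {2, 3, 4}  B3 = {1, 2, 4}
Tree: B1–B2, B2–B3
The largest bag has 3 vertices, giving width 2; this decomposition certifies tw(G) ≤ 2. Since 2–0–3–4–1–2 is a cycle in G, G is not acyclic. Forests are exactly the graphs of treewidth ≤ 1, so tw(G) ≥ 2. Hence tw(G) = 2 exactly.

2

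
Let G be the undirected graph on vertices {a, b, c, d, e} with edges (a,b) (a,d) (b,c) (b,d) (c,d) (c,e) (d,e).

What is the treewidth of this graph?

A width-2 tree decomposition is:
Bags: B1 = {b, c, d}  B2 = {a, b, d}  B3 = {c, d, e}
Tree: B1–B2, B1–B3
Each bag holds 3 vertices, so the decomposition has width 2, which upper-bounds the treewidth. For the lower bound, the 3 vertices {c, d, e} are pairwise adjacent, and any tree decomposition puts a clique entirely inside one bag — forcing width ≥ 2. Therefore the treewidth is 2.

2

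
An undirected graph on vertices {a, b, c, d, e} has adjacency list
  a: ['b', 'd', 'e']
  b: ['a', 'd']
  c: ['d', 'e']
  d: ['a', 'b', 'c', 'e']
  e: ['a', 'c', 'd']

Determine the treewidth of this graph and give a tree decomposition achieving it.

The largest bag has 3 vertices, giving width 2; this decomposition certifies tw(G) ≤ 2. On the other hand G contains the 3-clique {c, d, e}. A clique must lie in a single bag of any decomposition, so no decomposition can have width below 2. Combining the bounds, tw(G) = 2.

Treewidth 2.
One such decomposition:
Bags: B1 = {a, b, d}  B2 = {a, d, e}  B3 = {c, d, e}
Tree: B1–B2, B2–B3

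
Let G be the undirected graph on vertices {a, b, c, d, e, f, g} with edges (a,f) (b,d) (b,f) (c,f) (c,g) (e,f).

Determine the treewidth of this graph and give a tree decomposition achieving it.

The largest bag has 2 vertices, giving width 1; this decomposition certifies tw(G) ≤ 1. Since G has at least one edge (e.g. c–f), it is not an edgeless graph, so tw(G) ≥ 1. The upper and lower bounds meet at 1, so that is the treewidth.

Treewidth 1.
Bags: B1 = {c, f}  B2 = {a, f}  B3 = {e, f}  B4 = {c, g}  B5 = {b, f}  B6 = {b, d}
Tree: B1–B2, B1–B3, B1–B4, B2–B5, B5–B6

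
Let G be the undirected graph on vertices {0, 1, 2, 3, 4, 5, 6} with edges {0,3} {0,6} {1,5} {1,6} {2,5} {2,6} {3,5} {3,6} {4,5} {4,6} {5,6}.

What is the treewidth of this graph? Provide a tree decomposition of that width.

Treewidth 2.
One such decomposition:
Bags: B1 = {4, 5, 6}  B2 = {1, 5, 6}  B3 = {3, 5, 6}  B4 = {2, 5, 6}  B5 = {0, 3, 6}
Tree: B1–B2, B1–B3, B3–B4, B3–B5

Each bag holds 3 vertices, so the decomposition has width 2, which upper-bounds the treewidth. For the lower bound, the 3 vertices {0, 3, 6} are pairwise adjacent, and any tree decomposition puts a clique entirely inside one bag — forcing width ≥ 2. Therefore the treewidth is 2.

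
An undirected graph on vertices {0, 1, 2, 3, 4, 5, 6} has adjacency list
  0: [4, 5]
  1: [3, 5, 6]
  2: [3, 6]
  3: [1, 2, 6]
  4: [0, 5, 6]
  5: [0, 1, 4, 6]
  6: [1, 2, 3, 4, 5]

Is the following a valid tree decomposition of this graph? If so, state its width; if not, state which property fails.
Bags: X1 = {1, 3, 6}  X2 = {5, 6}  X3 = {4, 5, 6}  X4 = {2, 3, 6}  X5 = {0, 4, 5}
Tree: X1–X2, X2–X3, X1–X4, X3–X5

No — edge (1,5) lies in no bag.

A tree decomposition must satisfy three properties: every vertex lies in some bag; for every edge, both endpoints lie together in some bag; and for every vertex, the bags containing it form a connected subtree. Here edge (1,5) lies in no bag, so the decomposition is invalid.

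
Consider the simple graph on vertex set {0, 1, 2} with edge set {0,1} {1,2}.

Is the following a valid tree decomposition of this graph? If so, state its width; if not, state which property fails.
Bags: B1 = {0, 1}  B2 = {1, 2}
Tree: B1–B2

Yes; width 1.

Every vertex of G appears in some bag (union = {0, 1, 2}); every edge is covered by a bag; and for each vertex v the set of bags containing v is connected in the bag tree. The decomposition is therefore valid. The largest bag has 2 vertices, so the width is 1.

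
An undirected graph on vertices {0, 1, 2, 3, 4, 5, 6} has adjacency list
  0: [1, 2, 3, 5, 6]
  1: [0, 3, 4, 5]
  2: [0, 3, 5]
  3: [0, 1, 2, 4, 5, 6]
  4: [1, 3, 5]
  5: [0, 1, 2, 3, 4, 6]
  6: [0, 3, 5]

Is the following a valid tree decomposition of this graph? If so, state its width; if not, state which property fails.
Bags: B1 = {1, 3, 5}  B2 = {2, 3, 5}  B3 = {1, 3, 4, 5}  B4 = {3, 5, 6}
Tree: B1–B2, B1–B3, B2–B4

No — vertex 0 appears in no bag.

A tree decomposition must satisfy three properties: every vertex lies in some bag; for every edge, both endpoints lie together in some bag; and for every vertex, the bags containing it form a connected subtree. Here vertex 0 appears in no bag, so the decomposition is invalid.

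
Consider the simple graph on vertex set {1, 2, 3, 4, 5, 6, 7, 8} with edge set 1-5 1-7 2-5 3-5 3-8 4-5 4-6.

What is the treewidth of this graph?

1

A width-1 tree decomposition is:
Bags: B1 = {3, 5}  B2 = {1, 5}  B3 = {2, 5}  B4 = {4, 5}  B5 = {4, 6}  B6 = {1, 7}  B7 = {3, 8}
Tree: B1–B2, B2–B3, B3–B4, B4–B5, B2–B6, B1–B7
Every bag has size at most 2, so the width is 2 − 1 = 1 and tw(G) ≤ 1. G has an edge, so its treewidth is at least 1. Hence tw(G) = 1 exactly.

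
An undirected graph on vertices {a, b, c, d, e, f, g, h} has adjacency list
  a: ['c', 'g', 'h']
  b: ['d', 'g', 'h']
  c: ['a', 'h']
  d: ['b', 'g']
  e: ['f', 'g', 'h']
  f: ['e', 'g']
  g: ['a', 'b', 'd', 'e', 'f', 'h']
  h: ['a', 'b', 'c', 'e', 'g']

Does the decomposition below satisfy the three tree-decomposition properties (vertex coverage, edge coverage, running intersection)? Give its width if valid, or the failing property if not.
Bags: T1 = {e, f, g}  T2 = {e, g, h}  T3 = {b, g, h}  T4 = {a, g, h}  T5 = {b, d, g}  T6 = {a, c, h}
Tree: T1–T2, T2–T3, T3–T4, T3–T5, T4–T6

Every vertex of G appears in some bag (union = {a, b, c, d, e, f, g, h}); every edge is covered by a bag; and for each vertex v the set of bags containing v is connected in the bag tree. The decomposition is therefore valid. The largest bag has 3 vertices, so the width is 2.

Yes; width 2.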